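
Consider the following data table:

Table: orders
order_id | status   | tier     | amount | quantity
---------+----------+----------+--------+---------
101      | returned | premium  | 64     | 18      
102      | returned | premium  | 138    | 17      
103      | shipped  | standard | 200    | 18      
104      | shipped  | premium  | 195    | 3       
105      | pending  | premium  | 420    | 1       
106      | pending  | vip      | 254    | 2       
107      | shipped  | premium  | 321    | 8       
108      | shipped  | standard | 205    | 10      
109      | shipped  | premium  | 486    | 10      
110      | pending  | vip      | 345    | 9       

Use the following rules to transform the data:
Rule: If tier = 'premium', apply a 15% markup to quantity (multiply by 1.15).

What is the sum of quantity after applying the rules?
104.55

Step 1: Records with tier = 'premium' have total quantity = 57
Step 2: Apply multiplier: 57 × 1.15 = 65.55
Step 3: Other records total: 39
Step 4: Final sum = 65.55 + 39 = 104.55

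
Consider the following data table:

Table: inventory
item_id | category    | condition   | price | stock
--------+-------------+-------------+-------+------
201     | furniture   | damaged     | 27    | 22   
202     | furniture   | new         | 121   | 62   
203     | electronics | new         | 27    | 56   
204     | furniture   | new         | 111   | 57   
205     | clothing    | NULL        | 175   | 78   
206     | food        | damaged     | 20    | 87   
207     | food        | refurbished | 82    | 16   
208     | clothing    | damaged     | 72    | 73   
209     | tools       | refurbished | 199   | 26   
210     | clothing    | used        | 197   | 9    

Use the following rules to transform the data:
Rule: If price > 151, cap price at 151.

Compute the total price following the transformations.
913

Step 1: 3 records have price > 151
Step 2: These records originally summed to 571
Step 3: After capping: 3 × 151 = 453
Step 4: Unaffected records sum: 460
Step 5: Final sum = 453 + 460 = 913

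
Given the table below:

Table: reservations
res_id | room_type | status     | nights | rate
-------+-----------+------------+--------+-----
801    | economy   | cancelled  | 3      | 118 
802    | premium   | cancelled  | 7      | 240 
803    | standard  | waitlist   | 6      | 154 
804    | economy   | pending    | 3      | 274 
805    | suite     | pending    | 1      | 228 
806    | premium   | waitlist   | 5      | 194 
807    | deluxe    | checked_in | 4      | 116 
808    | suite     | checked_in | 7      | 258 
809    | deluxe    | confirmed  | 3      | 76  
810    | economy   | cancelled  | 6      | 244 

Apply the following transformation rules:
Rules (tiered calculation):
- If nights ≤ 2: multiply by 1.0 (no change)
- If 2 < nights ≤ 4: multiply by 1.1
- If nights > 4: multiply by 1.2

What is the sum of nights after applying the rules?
52.5

Step 1: Tier 1 (nights ≤ 2): 1 records, sum = 1 × 1.0 = 1.0
Step 2: Tier 2 (2 < nights ≤ 4): 4 records, sum = 13 × 1.1 = 14.3
Step 3: Tier 3 (nights > 4): 5 records, sum = 31 × 1.2 = 37.2
Step 4: Final sum = 1.0 + 14.3 + 37.2 = 52.5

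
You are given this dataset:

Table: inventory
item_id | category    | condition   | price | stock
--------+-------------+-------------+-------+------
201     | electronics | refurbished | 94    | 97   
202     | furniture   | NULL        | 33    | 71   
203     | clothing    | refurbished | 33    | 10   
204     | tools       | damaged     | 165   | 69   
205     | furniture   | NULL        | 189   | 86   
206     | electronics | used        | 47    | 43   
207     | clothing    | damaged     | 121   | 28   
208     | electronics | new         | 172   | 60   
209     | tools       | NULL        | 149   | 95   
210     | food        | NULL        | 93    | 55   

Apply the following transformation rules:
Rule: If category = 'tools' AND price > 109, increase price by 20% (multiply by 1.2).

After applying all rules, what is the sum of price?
1158.8

Step 1: Find records where category = 'tools' AND price > 109
Step 2: 2 records match, summing to 314
Step 3: After multiplier: 314 × 1.2 = 376.8
Step 4: Unaffected records sum: 782
Step 5: Final sum = 376.8 + 782 = 1158.8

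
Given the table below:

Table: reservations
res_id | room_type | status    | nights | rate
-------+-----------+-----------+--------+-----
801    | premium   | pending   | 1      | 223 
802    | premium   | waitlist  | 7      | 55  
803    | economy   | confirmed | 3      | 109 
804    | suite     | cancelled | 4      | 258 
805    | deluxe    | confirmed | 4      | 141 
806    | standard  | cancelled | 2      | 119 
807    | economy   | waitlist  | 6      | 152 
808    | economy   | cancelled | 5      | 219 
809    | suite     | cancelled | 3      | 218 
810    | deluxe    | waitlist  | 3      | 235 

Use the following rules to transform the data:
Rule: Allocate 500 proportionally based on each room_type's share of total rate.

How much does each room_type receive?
deluxe: 108.73, economy: 138.81, premium: 80.39, standard: 34.41, suite: 137.65

Step 1: Calculate total rate = 1729
Step 2: Calculate each room_type's proportion:
  deluxe: 376/1729 = 21.75% → 108.73
  economy: 480/1729 = 27.76% → 138.81
  premium: 278/1729 = 16.08% → 80.39
  standard: 119/1729 = 6.88% → 34.41
  suite: 476/1729 = 27.53% → 137.65
Step 3: Verify: sum of allocations ≈ 500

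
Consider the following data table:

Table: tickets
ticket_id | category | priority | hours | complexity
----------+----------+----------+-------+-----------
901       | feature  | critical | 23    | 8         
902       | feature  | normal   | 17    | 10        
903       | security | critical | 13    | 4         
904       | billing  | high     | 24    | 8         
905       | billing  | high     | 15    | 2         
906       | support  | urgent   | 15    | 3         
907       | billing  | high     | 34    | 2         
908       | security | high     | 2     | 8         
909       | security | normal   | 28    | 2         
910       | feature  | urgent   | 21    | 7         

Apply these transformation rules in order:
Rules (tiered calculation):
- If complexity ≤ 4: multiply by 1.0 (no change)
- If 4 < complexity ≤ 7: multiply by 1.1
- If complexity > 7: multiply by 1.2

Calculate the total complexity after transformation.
61.5

Step 1: Tier 1 (complexity ≤ 4): 5 records, sum = 13 × 1.0 = 13.0
Step 2: Tier 2 (4 < complexity ≤ 7): 1 records, sum = 7 × 1.1 = 7.7
Step 3: Tier 3 (complexity > 7): 4 records, sum = 34 × 1.2 = 40.8
Step 4: Final sum = 13.0 + 7.7 + 40.8 = 61.5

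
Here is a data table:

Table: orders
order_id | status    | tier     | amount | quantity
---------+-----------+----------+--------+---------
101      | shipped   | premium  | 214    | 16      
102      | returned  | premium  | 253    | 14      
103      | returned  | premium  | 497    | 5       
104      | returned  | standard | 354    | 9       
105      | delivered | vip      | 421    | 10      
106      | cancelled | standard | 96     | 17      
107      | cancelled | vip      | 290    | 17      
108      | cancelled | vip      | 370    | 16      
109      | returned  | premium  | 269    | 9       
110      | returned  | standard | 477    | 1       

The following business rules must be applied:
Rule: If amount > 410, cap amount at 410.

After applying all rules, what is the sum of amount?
3076

Step 1: 3 records have amount > 410
Step 2: These records originally summed to 1395
Step 3: After capping: 3 × 410 = 1230
Step 4: Unaffected records sum: 1846
Step 5: Final sum = 1230 + 1846 = 3076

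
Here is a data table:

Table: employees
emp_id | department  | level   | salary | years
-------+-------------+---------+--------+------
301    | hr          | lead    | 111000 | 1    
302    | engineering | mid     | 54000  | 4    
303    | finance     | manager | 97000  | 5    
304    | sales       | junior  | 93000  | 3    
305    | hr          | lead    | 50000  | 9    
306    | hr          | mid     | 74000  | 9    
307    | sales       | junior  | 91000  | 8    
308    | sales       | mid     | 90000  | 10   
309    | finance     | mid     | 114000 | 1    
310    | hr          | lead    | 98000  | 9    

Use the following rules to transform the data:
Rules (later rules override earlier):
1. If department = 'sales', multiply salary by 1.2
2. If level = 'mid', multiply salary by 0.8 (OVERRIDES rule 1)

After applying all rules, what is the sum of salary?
842400.0

Step 1: Rule 2 takes priority for records with level = 'mid'
  - 4 records: 332000 × 0.8 = 265600.0
Step 2: Rule 1 applies to remaining records with department = 'sales'
  - 2 records: 184000 × 1.2 = 220800.0
Step 3: Other records unchanged: 356000
Step 4: Final sum = 265600.0 + 220800.0 + 356000 = 842400.0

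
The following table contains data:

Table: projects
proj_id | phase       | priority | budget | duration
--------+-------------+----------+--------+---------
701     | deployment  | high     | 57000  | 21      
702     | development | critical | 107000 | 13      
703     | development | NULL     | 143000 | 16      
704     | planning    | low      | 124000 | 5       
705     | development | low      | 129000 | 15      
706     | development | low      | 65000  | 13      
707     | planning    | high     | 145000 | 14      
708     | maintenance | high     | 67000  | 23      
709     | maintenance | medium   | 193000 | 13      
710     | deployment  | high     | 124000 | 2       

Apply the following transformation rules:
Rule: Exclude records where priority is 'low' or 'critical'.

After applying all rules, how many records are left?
6

Step 1: Count records to exclude
  - 3 (low) + 1 (critical) = 4 records
Step 2: Total records: 10
Step 3: Remaining = 10 - 4 = 6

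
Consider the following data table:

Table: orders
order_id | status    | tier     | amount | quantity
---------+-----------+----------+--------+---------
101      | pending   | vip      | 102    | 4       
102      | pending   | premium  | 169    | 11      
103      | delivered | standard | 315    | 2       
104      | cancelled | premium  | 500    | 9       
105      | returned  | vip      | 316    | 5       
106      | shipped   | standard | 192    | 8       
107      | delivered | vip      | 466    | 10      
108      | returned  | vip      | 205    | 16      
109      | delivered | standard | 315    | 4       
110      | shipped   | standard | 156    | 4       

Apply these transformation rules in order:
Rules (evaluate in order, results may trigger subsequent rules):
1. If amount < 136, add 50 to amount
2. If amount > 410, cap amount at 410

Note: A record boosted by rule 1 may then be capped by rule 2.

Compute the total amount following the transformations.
2640

Step 1: Apply rule 1 to records with amount < 136
  - 1 records get bonus of 50
  - Of these, 0 records then exceed 410 and get capped
Step 2: Apply rule 2 to records with amount > 410
  - 2 records (original) are capped
Step 3: Calculate final sum = 2640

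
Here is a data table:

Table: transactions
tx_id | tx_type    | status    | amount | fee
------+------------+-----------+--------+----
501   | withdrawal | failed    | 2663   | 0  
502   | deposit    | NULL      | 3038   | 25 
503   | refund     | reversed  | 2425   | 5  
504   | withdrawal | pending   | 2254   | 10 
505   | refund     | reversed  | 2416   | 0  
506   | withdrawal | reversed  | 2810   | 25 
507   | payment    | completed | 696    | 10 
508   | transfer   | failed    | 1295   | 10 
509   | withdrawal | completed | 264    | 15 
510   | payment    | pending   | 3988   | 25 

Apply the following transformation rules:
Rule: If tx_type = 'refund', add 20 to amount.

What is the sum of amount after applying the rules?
21889

Step 1: Count records where tx_type = 'refund': 2
Step 2: Total bonus added: 2 × 20 = 40
Step 3: Original sum of amount: 21849
Step 4: Final sum = 21849 + 40 = 21889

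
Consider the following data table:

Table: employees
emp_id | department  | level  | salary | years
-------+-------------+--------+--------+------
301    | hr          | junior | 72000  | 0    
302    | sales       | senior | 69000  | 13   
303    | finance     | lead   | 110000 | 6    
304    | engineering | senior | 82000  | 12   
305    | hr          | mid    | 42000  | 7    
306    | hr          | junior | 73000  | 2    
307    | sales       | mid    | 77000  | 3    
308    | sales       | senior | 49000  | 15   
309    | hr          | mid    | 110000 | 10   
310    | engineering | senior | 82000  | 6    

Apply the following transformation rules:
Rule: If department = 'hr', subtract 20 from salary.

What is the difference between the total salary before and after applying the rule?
80

Step 1: Original sum of salary = 766000
Step 2: 4 records have department = 'hr'
Step 3: Each affected record changes by -20
Step 4: Total change = 4 × -20 = -80
Step 5: New sum = 766000 + -80 = 765920
Step 6: Difference = |765920 - 766000| = 80
        (Sum decreased by 80)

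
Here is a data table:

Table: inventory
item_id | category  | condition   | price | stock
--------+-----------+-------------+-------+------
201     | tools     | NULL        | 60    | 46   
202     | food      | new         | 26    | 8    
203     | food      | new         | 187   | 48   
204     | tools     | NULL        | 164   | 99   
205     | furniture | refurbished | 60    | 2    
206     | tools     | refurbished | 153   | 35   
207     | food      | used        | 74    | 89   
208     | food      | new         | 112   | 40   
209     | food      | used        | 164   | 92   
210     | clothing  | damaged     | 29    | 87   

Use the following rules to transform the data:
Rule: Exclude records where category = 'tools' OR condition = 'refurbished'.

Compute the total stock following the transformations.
364

Step 1: Find records where category = 'tools' OR condition = 'refurbished'
Step 2: 4 records match, summing to 182
Step 3: Original sum: 546
Step 4: Remaining sum = 546 - 182 = 364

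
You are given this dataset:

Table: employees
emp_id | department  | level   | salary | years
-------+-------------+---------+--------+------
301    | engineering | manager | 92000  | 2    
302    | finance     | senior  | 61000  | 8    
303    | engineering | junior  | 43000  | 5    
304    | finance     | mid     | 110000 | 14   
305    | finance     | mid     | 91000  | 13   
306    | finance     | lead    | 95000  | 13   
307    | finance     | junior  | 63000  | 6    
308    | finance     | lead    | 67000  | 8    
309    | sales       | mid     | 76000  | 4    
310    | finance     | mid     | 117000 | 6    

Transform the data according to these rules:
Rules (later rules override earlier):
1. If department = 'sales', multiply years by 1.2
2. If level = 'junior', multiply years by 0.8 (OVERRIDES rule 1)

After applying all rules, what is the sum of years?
77.6

Step 1: Rule 2 takes priority for records with level = 'junior'
  - 2 records: 11 × 0.8 = 8.8
Step 2: Rule 1 applies to remaining records with department = 'sales'
  - 1 records: 4 × 1.2 = 4.8
Step 3: Other records unchanged: 64
Step 4: Final sum = 8.8 + 4.8 + 64 = 77.6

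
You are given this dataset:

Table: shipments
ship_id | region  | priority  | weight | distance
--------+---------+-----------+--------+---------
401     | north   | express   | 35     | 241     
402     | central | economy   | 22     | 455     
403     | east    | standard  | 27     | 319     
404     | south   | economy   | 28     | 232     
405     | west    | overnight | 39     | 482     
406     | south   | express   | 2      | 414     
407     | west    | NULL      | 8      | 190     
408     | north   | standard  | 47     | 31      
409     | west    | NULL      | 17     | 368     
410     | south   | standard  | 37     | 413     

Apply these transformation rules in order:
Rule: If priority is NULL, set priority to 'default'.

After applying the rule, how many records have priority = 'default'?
2

Step 1: Count records where priority IS NULL
Step 2: Found 2 records with NULL priority
Step 3: These records will have priority set to 'default'
Step 4: Records already having priority = 'default': 0
Step 5: Answer: 2 + 0 = 2 records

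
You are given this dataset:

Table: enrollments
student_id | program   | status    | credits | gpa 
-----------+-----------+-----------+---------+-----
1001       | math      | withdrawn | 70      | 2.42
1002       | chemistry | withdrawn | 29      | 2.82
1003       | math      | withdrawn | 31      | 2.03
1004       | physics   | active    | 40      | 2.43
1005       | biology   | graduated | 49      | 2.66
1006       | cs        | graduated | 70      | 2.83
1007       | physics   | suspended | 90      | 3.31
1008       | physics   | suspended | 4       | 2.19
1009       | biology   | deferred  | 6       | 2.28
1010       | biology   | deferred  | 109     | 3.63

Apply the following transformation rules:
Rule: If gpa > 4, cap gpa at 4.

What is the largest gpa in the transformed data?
3.63

Step 1: Original maximum gpa = 3.63
Step 2: Check cap of 4 against maximum
Step 3: No records exceed the cap (max 3.63 <= cap 4), so no capping applies
Step 4: Maximum after transformation = 3.63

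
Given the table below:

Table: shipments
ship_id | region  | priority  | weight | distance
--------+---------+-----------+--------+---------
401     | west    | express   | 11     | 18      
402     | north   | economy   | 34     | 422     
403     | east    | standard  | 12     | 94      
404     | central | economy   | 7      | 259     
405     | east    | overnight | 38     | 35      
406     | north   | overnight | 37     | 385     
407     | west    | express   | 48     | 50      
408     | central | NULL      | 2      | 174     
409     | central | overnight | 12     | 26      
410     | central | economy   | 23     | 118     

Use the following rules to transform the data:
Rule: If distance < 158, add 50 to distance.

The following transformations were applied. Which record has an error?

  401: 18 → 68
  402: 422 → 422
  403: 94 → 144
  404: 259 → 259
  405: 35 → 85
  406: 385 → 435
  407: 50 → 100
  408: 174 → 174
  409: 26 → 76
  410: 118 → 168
Record 406 has an error. The correct transformed value should be 385, not 435.

Step 1: Check each record against the rule
Step 2: Record 406 has distance = 385
Step 3: Since 385 >= 158, the bonus should not have been applied
Step 4: Correct value = 385, but claimed value = 435
Conclusion: Record 406 has the error.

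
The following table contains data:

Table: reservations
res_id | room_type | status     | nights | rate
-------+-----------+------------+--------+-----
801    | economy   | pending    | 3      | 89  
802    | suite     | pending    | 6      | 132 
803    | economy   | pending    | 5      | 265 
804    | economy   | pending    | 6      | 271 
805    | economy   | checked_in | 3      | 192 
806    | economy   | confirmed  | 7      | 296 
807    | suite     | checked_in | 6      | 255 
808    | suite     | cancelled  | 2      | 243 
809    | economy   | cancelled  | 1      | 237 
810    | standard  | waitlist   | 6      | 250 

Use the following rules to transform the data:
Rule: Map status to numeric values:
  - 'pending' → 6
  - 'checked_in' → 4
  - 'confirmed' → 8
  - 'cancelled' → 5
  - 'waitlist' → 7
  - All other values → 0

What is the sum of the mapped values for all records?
57

Step 1: Apply mapping to each record
Step 2: Count by status:
  'pending': 4 records × 6 = 24
  'checked_in': 2 records × 4 = 8
  'confirmed': 1 records × 8 = 8
  'cancelled': 2 records × 5 = 10
  'waitlist': 1 records × 7 = 7
Step 3: Sum all mapped values = 57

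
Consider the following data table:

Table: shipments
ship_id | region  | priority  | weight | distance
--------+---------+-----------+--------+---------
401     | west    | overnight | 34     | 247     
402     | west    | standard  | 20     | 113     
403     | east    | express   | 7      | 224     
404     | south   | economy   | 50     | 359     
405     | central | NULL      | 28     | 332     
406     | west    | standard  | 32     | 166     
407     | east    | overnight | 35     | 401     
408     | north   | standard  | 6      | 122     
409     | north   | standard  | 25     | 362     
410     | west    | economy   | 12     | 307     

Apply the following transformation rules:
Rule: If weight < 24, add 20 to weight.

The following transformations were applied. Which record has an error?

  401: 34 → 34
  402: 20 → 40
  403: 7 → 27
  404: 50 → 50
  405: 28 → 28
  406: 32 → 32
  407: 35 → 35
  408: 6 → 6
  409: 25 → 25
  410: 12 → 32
Record 408 has an error. The correct transformed value should be 26, not 6.

Step 1: Check each record against the rule
Step 2: Record 408 has weight = 6
Step 3: Since 6 < 24, the bonus should have been applied
Step 4: Correct value = 26, but claimed value = 6
Conclusion: Record 408 has the error.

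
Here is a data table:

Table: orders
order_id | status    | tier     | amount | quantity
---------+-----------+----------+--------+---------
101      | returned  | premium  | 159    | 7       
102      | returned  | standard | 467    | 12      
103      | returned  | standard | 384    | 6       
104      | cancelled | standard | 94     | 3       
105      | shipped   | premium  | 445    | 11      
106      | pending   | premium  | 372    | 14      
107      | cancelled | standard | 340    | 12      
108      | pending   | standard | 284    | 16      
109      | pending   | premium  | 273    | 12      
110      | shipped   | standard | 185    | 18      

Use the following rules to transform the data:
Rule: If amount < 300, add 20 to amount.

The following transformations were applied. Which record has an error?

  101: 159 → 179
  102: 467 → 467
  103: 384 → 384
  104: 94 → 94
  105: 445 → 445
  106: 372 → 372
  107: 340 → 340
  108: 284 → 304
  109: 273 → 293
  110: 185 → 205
Record 104 has an error. The correct transformed value should be 114, not 94.

Step 1: Check each record against the rule
Step 2: Record 104 has amount = 94
Step 3: Since 94 < 300, the bonus should have been applied
Step 4: Correct value = 114, but claimed value = 94
Conclusion: Record 104 has the error.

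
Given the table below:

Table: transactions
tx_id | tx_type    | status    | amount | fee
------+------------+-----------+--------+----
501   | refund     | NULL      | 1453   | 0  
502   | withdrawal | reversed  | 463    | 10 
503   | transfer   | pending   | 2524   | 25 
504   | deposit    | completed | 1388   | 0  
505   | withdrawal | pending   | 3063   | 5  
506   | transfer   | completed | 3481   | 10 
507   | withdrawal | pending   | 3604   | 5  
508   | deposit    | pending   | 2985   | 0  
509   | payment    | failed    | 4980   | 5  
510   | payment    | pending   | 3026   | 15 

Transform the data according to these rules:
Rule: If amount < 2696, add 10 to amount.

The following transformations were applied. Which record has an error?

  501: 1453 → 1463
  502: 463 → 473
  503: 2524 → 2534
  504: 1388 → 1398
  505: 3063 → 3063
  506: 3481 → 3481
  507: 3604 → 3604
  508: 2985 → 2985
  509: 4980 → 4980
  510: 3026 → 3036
Record 510 has an error. The correct transformed value should be 3026, not 3036.

Step 1: Check each record against the rule
Step 2: Record 510 has amount = 3026
Step 3: Since 3026 >= 2696, the bonus should not have been applied
Step 4: Correct value = 3026, but claimed value = 3036
Conclusion: Record 510 has the error.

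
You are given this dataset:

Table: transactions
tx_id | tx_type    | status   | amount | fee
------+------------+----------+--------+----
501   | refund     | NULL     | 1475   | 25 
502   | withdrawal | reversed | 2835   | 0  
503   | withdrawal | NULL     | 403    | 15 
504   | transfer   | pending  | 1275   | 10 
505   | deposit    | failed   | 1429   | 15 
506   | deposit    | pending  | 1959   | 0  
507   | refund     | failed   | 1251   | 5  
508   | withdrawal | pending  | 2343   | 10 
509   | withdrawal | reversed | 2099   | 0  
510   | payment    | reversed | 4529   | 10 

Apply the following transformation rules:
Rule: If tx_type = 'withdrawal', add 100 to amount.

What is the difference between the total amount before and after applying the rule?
400

Step 1: Original sum of amount = 19598
Step 2: 4 records have tx_type = 'withdrawal'
Step 3: Each affected record changes by 100
Step 4: Total change = 4 × 100 = 400
Step 5: New sum = 19598 + 400 = 19998
Step 6: Difference = |19998 - 19598| = 400
        (Sum increased by 400)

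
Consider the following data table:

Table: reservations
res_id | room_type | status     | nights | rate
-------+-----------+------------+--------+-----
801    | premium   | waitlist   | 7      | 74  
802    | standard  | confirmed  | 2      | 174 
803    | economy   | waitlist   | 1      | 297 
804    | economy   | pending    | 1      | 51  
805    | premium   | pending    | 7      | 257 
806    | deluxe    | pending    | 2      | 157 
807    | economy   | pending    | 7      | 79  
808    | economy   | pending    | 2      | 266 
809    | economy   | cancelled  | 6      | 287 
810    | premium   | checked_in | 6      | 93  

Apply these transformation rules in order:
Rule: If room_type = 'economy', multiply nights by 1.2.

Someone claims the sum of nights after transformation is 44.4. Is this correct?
Yes, the result is correct.

Step 1: Calculate the correct sum after transformation
Step 2: Apply multiplier 1.2 to records where room_type = 'economy'
Step 3: Correct result = 44.4
Step 4: Claimed result = 44.4
Step 5: 44.4 = 44.4 ✓
Conclusion: The claimed result is correct.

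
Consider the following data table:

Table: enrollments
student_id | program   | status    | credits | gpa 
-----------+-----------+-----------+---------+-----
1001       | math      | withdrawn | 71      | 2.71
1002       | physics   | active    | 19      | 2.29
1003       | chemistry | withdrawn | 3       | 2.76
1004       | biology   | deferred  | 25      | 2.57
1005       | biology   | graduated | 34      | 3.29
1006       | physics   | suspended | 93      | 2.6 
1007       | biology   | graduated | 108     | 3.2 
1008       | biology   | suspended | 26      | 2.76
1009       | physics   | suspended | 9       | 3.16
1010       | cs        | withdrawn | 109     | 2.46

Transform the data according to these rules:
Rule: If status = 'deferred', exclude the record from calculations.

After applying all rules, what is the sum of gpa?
25.23

Step 1: Identify records where status = 'deferred'
Step 2: The excluded records sum to 2.57
Step 3: Original total gpa = 27.8
Step 4: Remaining total = 27.8 - 2.57 = 25.23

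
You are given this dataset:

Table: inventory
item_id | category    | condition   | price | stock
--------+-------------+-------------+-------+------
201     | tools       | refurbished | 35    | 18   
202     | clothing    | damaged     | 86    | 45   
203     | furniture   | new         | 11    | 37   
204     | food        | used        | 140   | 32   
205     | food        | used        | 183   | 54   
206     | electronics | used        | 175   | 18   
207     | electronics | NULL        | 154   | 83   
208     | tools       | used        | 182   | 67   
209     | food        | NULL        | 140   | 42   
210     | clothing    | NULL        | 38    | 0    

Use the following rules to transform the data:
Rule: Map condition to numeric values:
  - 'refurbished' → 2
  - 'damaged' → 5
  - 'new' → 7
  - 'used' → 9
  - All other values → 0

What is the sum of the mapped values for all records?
50

Step 1: Apply mapping to each record
Step 2: Count by status:
  'refurbished': 1 records × 2 = 2
  'damaged': 1 records × 5 = 5
  'new': 1 records × 7 = 7
  'used': 4 records × 9 = 36
Step 3: Sum all mapped values = 50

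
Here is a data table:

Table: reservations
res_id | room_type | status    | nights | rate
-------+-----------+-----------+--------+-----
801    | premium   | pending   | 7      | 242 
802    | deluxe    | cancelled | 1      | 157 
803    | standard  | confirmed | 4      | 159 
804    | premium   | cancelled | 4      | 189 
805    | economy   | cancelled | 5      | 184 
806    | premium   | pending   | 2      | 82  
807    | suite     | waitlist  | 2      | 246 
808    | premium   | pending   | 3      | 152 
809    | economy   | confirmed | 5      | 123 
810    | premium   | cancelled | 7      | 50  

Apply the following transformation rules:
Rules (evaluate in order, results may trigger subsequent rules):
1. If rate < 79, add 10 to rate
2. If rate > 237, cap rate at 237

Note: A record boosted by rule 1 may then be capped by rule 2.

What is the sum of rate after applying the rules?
1580

Step 1: Apply rule 1 to records with rate < 79
  - 1 records get bonus of 10
  - Of these, 0 records then exceed 237 and get capped
Step 2: Apply rule 2 to records with rate > 237
  - 2 records (original) are capped
Step 3: Calculate final sum = 1580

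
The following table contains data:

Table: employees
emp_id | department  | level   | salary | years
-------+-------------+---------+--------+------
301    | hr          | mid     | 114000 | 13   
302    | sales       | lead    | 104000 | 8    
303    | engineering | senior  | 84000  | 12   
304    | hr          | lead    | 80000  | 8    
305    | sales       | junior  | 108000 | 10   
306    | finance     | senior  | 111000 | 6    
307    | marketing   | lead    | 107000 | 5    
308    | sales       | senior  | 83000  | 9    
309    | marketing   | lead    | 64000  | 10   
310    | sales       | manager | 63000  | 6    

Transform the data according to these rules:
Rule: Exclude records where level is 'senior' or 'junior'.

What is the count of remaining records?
6

Step 1: Count records to exclude
  - 3 (senior) + 1 (junior) = 4 records
Step 2: Total records: 10
Step 3: Remaining = 10 - 4 = 6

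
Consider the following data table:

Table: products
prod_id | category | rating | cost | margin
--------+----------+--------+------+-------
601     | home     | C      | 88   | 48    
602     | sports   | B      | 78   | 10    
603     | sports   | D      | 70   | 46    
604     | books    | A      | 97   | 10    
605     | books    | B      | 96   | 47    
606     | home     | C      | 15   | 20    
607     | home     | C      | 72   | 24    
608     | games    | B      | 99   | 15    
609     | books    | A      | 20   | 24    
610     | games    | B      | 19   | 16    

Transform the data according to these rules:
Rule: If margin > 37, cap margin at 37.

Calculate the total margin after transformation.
230

Step 1: 3 records have margin > 37
Step 2: These records originally summed to 141
Step 3: After capping: 3 × 37 = 111
Step 4: Unaffected records sum: 119
Step 5: Final sum = 111 + 119 = 230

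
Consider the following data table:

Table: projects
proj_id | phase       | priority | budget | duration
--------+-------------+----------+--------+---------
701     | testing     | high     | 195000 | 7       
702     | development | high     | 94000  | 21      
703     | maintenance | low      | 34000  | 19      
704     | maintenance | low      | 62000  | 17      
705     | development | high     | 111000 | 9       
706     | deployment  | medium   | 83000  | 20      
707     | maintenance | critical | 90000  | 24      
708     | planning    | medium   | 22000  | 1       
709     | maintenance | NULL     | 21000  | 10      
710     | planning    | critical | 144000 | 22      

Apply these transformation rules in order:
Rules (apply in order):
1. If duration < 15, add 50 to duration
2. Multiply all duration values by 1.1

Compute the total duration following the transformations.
385.0

Step 1: Apply Rule 1 - Add 50 to records with duration < 15
  - 4 records affected: 27 + (4 × 50) = 227
  - Unaffected records: 123
  - Sum after Rule 1: 350
Step 2: Apply Rule 2 - Multiply all by 1.1
  - 350 × 1.1 = 385.0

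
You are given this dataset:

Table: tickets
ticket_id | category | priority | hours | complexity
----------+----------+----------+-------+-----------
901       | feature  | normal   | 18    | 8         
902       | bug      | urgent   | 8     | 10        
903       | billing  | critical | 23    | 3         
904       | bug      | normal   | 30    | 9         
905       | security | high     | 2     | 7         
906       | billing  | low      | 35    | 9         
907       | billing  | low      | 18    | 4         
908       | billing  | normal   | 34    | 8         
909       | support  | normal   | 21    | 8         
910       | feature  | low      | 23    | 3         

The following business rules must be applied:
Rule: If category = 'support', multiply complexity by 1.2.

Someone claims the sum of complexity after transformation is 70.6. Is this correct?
Yes, the result is correct.

Step 1: Calculate the correct sum after transformation
Step 2: Apply multiplier 1.2 to records where category = 'support'
Step 3: Correct result = 70.6
Step 4: Claimed result = 70.6
Step 5: 70.6 = 70.6 ✓
Conclusion: The claimed result is correct.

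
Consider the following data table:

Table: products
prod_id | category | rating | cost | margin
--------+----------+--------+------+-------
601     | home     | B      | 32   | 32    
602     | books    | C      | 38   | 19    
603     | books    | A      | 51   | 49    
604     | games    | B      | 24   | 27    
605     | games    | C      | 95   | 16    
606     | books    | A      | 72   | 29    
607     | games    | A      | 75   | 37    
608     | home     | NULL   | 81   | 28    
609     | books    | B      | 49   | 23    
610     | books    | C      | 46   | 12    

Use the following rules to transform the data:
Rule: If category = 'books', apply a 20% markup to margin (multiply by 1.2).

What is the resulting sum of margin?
298.4

Step 1: Records with category = 'books' have total margin = 132
Step 2: Apply multiplier: 132 × 1.2 = 158.4
Step 3: Other records total: 140
Step 4: Final sum = 158.4 + 140 = 298.4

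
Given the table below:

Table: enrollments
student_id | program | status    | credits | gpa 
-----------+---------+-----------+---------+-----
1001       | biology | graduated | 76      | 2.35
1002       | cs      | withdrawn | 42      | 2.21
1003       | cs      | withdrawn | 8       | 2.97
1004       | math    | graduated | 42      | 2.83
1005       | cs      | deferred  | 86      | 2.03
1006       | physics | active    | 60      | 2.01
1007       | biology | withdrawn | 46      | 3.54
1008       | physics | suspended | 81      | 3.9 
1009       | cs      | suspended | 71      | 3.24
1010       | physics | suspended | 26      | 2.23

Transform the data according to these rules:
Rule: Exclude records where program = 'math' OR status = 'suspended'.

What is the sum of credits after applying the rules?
318

Step 1: Find records where program = 'math' OR status = 'suspended'
Step 2: 4 records match, summing to 220
Step 3: Original sum: 538
Step 4: Remaining sum = 538 - 220 = 318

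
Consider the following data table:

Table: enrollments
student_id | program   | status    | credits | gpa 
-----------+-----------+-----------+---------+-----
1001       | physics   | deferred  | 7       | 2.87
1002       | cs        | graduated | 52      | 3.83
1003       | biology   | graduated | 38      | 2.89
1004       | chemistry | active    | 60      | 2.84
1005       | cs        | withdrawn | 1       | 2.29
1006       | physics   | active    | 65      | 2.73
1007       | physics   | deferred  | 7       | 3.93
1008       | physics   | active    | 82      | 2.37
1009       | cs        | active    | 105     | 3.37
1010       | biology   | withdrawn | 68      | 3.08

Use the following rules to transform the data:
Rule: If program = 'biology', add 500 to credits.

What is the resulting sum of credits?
1485

Step 1: Count records where program = 'biology': 2
Step 2: Total bonus added: 2 × 500 = 1000
Step 3: Original sum of credits: 485
Step 4: Final sum = 485 + 1000 = 1485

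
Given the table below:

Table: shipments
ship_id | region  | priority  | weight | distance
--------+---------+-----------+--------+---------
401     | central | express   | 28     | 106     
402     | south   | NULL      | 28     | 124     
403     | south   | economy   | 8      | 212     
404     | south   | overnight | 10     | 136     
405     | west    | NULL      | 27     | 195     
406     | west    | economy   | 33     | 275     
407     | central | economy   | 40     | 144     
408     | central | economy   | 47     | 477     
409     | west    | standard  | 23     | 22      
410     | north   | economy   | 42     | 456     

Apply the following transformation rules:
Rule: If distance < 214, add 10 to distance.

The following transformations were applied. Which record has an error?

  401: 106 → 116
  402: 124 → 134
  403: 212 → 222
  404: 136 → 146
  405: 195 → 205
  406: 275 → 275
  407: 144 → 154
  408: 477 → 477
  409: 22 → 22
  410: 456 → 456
Record 409 has an error. The correct transformed value should be 32, not 22.

Step 1: Check each record against the rule
Step 2: Record 409 has distance = 22
Step 3: Since 22 < 214, the bonus should have been applied
Step 4: Correct value = 32, but claimed value = 22
Conclusion: Record 409 has the error.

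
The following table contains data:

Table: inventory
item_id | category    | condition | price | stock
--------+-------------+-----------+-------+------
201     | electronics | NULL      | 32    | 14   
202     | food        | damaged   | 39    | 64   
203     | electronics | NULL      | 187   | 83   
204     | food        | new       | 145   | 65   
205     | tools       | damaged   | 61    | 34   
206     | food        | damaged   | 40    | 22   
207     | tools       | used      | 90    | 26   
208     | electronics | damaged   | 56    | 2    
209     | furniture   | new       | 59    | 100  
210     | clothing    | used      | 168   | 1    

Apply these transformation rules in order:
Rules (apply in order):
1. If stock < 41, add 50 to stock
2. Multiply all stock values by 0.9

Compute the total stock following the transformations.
639.9

Step 1: Apply Rule 1 - Add 50 to records with stock < 41
  - 6 records affected: 99 + (6 × 50) = 399
  - Unaffected records: 312
  - Sum after Rule 1: 711
Step 2: Apply Rule 2 - Multiply all by 0.9
  - 711 × 0.9 = 639.9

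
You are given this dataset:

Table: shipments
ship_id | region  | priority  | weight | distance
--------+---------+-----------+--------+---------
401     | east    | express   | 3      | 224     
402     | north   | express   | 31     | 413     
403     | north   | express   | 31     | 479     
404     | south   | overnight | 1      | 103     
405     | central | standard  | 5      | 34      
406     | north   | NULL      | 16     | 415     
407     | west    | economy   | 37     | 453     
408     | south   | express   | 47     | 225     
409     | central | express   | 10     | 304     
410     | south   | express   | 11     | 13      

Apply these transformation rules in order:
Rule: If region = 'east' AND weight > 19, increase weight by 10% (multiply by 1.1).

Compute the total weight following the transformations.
192

Step 1: Find records where region = 'east' AND weight > 19
Step 2: 0 records match, summing to 0
Step 3: After multiplier: 0 × 1.1 = 0.0
Step 4: Unaffected records sum: 192
Step 5: Final sum = 0.0 + 192 = 192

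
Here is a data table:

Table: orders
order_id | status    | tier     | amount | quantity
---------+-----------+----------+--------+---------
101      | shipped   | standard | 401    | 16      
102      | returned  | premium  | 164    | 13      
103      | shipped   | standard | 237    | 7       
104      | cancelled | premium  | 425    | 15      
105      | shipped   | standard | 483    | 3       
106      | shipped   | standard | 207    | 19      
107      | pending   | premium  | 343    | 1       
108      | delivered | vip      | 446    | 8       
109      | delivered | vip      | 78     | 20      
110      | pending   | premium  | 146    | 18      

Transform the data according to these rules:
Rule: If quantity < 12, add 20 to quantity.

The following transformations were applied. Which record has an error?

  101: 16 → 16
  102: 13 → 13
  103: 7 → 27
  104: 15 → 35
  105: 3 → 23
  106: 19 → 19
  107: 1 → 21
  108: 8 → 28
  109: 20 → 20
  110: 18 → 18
Record 104 has an error. The correct transformed value should be 15, not 35.

Step 1: Check each record against the rule
Step 2: Record 104 has quantity = 15
Step 3: Since 15 >= 12, the bonus should not have been applied
Step 4: Correct value = 15, but claimed value = 35
Conclusion: Record 104 has the error.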